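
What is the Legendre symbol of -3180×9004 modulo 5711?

-1

By multiplicativity, (-3180·9004|5711) = (-3180|5711)·(9004|5711).
First factor (-3180|5711):
(-3180|5711)
  = (2531|5711)    [-3180 ≡ 2531 mod 5711]
  = -(5711|2531)    [QR: both ≡ 3 mod 4, sign flips]
  = -(649|2531)    [5711 ≡ 649 mod 2531]
  = -(2531|649)    [QR: 649 ≡ 1 mod 4, sign kept]
  = -(584|649)    [2531 ≡ 584 mod 649]
  = -(73|649)    [649 ≡ 1 mod 8 ⇒ (2|649)^3 = +1]
  = -(649|73)    [QR: 73 ≡ 1 mod 4, sign kept]
  = -(65|73)    [649 ≡ 65 mod 73]
  = -(73|65)    [QR: 65 ≡ 1 mod 4, sign kept]
  = -(8|65)    [73 ≡ 8 mod 65]
  = -(1|65)    [65 ≡ 1 mod 8 ⇒ (2|65)^3 = +1]
  = -1    [(1|65) = 1]
Second factor (9004|5711):
(9004|5711)
  = (3293|5711)    [9004 ≡ 3293 mod 5711]
  = (5711|3293)    [QR: 3293 ≡ 1 mod 4, sign kept]
  = (2418|3293)    [5711 ≡ 2418 mod 3293]
  = -(1209|3293)    [3293 ≡ 5 mod 8 ⇒ (2|3293) = -1]
  = -(3293|1209)    [QR: 1209 ≡ 1 mod 4, sign kept]
  = -(875|1209)    [3293 ≡ 875 mod 1209]
  = -(1209|875)    [QR: 1209 ≡ 1 mod 4, sign kept]
  = -(334|875)    [1209 ≡ 334 mod 875]
  = (167|875)    [875 ≡ 3 mod 8 ⇒ (2|875) = -1]
  = -(875|167)    [QR: both ≡ 3 mod 4, sign flips]
  = -(40|167)    [875 ≡ 40 mod 167]
  = -(5|167)    [167 ≡ 7 mod 8 ⇒ (2|167)^3 = +1]
  = -(167|5)    [QR: 5 ≡ 1 mod 4, sign kept]
  = -(2|5)    [167 ≡ 2 mod 5]
  = (1|5)    [5 ≡ 5 mod 8 ⇒ (2|5) = -1]
  = 1    [(1|5) = 1]
Product: (-1)·(1) = -1.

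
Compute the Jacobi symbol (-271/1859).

1

Reduce the numerator: -271 ≡ 1588 (mod 1859), so (-271/1859) = (1588/1859).
Factor out 2: 1588 = 2^2·397. Since 1859 ≡ 3 (mod 8), (2/1859) = -1, and (2/1859)^2 = +1. Now have (397/1859).
397 ≡ 1 (mod 4), so quadratic reciprocity gives (397/1859) = (1859/397). Reduce: 1859 ≡ 271 (mod 397). Now have (271/397).
397 ≡ 1 (mod 4), so quadratic reciprocity gives (271/397) = (397/271). Reduce: 397 ≡ 126 (mod 271). Now have (126/271).
Factor out 2: 126 = 2·63. Since 271 ≡ 7 (mod 8), (2/271) = +1. Now have (63/271).
Both 63 ≡ 3 and 271 ≡ 3 (mod 4), so reciprocity gives (63/271) = -(271/63). Reduce: 271 ≡ 19 (mod 63). Now have -(19/63).
Both 19 ≡ 3 and 63 ≡ 3 (mod 4), so reciprocity gives (19/63) = -(63/19). Reduce: 63 ≡ 6 (mod 19). Now have (6/19).
Factor out 2: 6 = 2·3. Since 19 ≡ 3 (mod 8), (2/19) = -1. Now have -(3/19).
Both 3 ≡ 3 and 19 ≡ 3 (mod 4), so reciprocity gives (3/19) = -(19/3). Reduce: 19 ≡ 1 (mod 3). Now have (1/3).
(1/3) = 1. Collecting the sign factors: 1.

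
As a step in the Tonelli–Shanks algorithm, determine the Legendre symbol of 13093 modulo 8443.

(13093 / 8443)
  = (4650 / 8443)    [13093 ≡ 4650 mod 8443]
  = -(2325 / 8443)    [8443 ≡ 3 mod 8 ⇒ (2 / 8443) = -1]
  = -(8443 / 2325)    [QR: 2325 ≡ 1 mod 4, sign kept]
  = -(1468 / 2325)    [8443 ≡ 1468 mod 2325]
  = -(367 / 2325)    [2325 ≡ 5 mod 8 ⇒ (2 / 2325)^2 = +1]
  = -(2325 / 367)    [QR: 2325 ≡ 1 mod 4, sign kept]
  = -(123 / 367)    [2325 ≡ 123 mod 367]
  = (367 / 123)    [QR: both ≡ 3 mod 4, sign flips]
  = (121 / 123)    [367 ≡ 121 mod 123]
  = (123 / 121)    [QR: 121 ≡ 1 mod 4, sign kept]
  = (2 / 121)    [123 ≡ 2 mod 121]
  = (1 / 121)    [121 ≡ 1 mod 8 ⇒ (2 / 121) = +1]
  = 1    [(1 / 121) = 1]

1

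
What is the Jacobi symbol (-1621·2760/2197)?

By multiplicativity, (-1621·2760/2197) = (-1621/2197)·(2760/2197).
First factor (-1621/2197):
(-1621/2197)
  = (1621/2197)    [2197 ≡ 1 mod 4 ⇒ (-1/2197) = +1]
  = (2197/1621)    [QR: 1621 ≡ 1 mod 4, sign kept]
  = (576/1621)    [2197 ≡ 576 mod 1621]
  = (9/1621)    [1621 ≡ 5 mod 8 ⇒ (2/1621)^6 = +1]
  = (1621/9)    [QR: 9 ≡ 1 mod 4, sign kept]
  = (1/9)    [1621 ≡ 1 mod 9]
  = 1    [(1/9) = 1]
Second factor (2760/2197):
(2760/2197)
  = (563/2197)    [2760 ≡ 563 mod 2197]
  = (2197/563)    [QR: 2197 ≡ 1 mod 4, sign kept]
  = (508/563)    [2197 ≡ 508 mod 563]
  = (127/563)    [563 ≡ 3 mod 8 ⇒ (2/563)^2 = +1]
  = -(563/127)    [QR: both ≡ 3 mod 4, sign flips]
  = -(55/127)    [563 ≡ 55 mod 127]
  = (127/55)    [QR: both ≡ 3 mod 4, sign flips]
  = (17/55)    [127 ≡ 17 mod 55]
  = (55/17)    [QR: 17 ≡ 1 mod 4, sign kept]
  = (4/17)    [55 ≡ 4 mod 17]
  = (1/17)    [17 ≡ 1 mod 8 ⇒ (2/17)^2 = +1]
  = 1    [(1/17) = 1]
Product: (1)·(1) = 1.

1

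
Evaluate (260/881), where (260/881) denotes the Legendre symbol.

1

(260/881)
  = (65/881)    [881 ≡ 1 mod 8 ⇒ (2/881)^2 = +1]
  = (881/65)    [QR: 65 ≡ 1 mod 4, sign kept]
  = (36/65)    [881 ≡ 36 mod 65]
  = (9/65)    [65 ≡ 1 mod 8 ⇒ (2/65)^2 = +1]
  = (65/9)    [QR: 9 ≡ 1 mod 4, sign kept]
  = (2/9)    [65 ≡ 2 mod 9]
  = (1/9)    [9 ≡ 1 mod 8 ⇒ (2/9) = +1]
  = 1    [(1/9) = 1]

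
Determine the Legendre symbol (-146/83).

-1

(-146/83)
  = (20/83)    [-146 ≡ 20 mod 83]
  = (5/83)    [83 ≡ 3 mod 8 ⇒ (2/83)^2 = +1]
  = (83/5)    [QR: 5 ≡ 1 mod 4, sign kept]
  = (3/5)    [83 ≡ 3 mod 5]
  = (5/3)    [QR: 5 ≡ 1 mod 4, sign kept]
  = (2/3)    [5 ≡ 2 mod 3]
  = -(1/3)    [3 ≡ 3 mod 8 ⇒ (2/3) = -1]
  = -1    [(1/3) = 1]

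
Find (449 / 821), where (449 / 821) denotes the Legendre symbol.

449 ≡ 1 (mod 4), so quadratic reciprocity gives (449 / 821) = (821 / 449). Reduce: 821 ≡ 372 (mod 449). Now have (372 / 449).
Factor out 2: 372 = 2^2·93. Since 449 ≡ 1 (mod 8), (2 / 449) = +1, and (2 / 449)^2 = +1. Now have (93 / 449).
93 ≡ 1 (mod 4), so quadratic reciprocity gives (93 / 449) = (449 / 93). Reduce: 449 ≡ 77 (mod 93). Now have (77 / 93).
77 ≡ 1 (mod 4), so quadratic reciprocity gives (77 / 93) = (93 / 77). Reduce: 93 ≡ 16 (mod 77). Now have (16 / 77).
Factor out 2: 16 = 2^4. Since 77 ≡ 5 (mod 8), (2 / 77) = -1, and (2 / 77)^4 = +1. Now have (1 / 77).
(1 / 77) = 1. Collecting the sign factors: 1.

1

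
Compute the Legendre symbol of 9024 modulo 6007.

Reduce the numerator: 9024 ≡ 3017 (mod 6007), so (9024/6007) = (3017/6007).
3017 ≡ 1 (mod 4), so quadratic reciprocity gives (3017/6007) = (6007/3017). Reduce: 6007 ≡ 2990 (mod 3017). Now have (2990/3017).
Factor out 2: 2990 = 2·1495. Since 3017 ≡ 1 (mod 8), (2/3017) = +1. Now have (1495/3017).
3017 ≡ 1 (mod 4), so quadratic reciprocity gives (1495/3017) = (3017/1495). Reduce: 3017 ≡ 27 (mod 1495). Now have (27/1495).
Both 27 ≡ 3 and 1495 ≡ 3 (mod 4), so reciprocity gives (27/1495) = -(1495/27). Reduce: 1495 ≡ 10 (mod 27). Now have -(10/27).
Factor out 2: 10 = 2·5. Since 27 ≡ 3 (mod 8), (2/27) = -1. Now have (5/27).
5 ≡ 1 (mod 4), so quadratic reciprocity gives (5/27) = (27/5). Reduce: 27 ≡ 2 (mod 5). Now have (2/5).
Factor out 2: 2 = 2. Since 5 ≡ 5 (mod 8), (2/5) = -1. Now have -(1/5).
(1/5) = 1. Collecting the sign factors: -1.

-1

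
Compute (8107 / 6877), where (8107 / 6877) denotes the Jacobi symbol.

Reduce the numerator: 8107 ≡ 1230 (mod 6877), so (8107 / 6877) = (1230 / 6877).
Factor out 2: 1230 = 2·615. Since 6877 ≡ 5 (mod 8), (2 / 6877) = -1. Now have -(615 / 6877).
6877 ≡ 1 (mod 4), so quadratic reciprocity gives (615 / 6877) = (6877 / 615). Reduce: 6877 ≡ 112 (mod 615). Now have -(112 / 615).
Factor out 2: 112 = 2^4·7. Since 615 ≡ 7 (mod 8), (2 / 615) = +1, and (2 / 615)^4 = +1. Now have -(7 / 615).
Both 7 ≡ 3 and 615 ≡ 3 (mod 4), so reciprocity gives (7 / 615) = -(615 / 7). Reduce: 615 ≡ 6 (mod 7). Now have (6 / 7).
Factor out 2: 6 = 2·3. Since 7 ≡ 7 (mod 8), (2 / 7) = +1. Now have (3 / 7).
Both 3 ≡ 3 and 7 ≡ 3 (mod 4), so reciprocity gives (3 / 7) = -(7 / 3). Reduce: 7 ≡ 1 (mod 3). Now have -(1 / 3).
(1 / 3) = 1. Collecting the sign factors: -1.

-1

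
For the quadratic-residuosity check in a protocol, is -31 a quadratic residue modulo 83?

Reduce the numerator: -31 ≡ 52 (mod 83), so (-31/83) = (52/83).
Factor out 2: 52 = 2^2·13. Since 83 ≡ 3 (mod 8), (2/83) = -1, and (2/83)^2 = +1. Now have (13/83).
13 ≡ 1 (mod 4), so quadratic reciprocity gives (13/83) = (83/13). Reduce: 83 ≡ 5 (mod 13). Now have (5/13).
5 ≡ 1 (mod 4), so quadratic reciprocity gives (5/13) = (13/5). Reduce: 13 ≡ 3 (mod 5). Now have (3/5).
5 ≡ 1 (mod 4), so quadratic reciprocity gives (3/5) = (5/3). Reduce: 5 ≡ 2 (mod 3). Now have (2/3).
Factor out 2: 2 = 2. Since 3 ≡ 3 (mod 8), (2/3) = -1. Now have -(1/3).
(1/3) = 1. Collecting the sign factors: -1.
(-31/83) = -1, and 83 is prime, so -31 is not a quadratic residue mod 83.

no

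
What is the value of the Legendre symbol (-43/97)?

Reduce the numerator: -43 ≡ 54 (mod 97), so (-43/97) = (54/97).
Factor out 2: 54 = 2·27. Since 97 ≡ 1 (mod 8), (2/97) = +1. Now have (27/97).
97 ≡ 1 (mod 4), so quadratic reciprocity gives (27/97) = (97/27). Reduce: 97 ≡ 16 (mod 27). Now have (16/27).
Factor out 2: 16 = 2^4. Since 27 ≡ 3 (mod 8), (2/27) = -1, and (2/27)^4 = +1. Now have (1/27).
(1/27) = 1. Collecting the sign factors: 1.

1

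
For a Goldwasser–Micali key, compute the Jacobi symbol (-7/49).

0

Reduce the numerator: -7 ≡ 42 (mod 49), so (-7/49) = (42/49).
Factor out 2: 42 = 2·21. Since 49 ≡ 1 (mod 8), (2/49) = +1. Now have (21/49).
21 ≡ 1 (mod 4), so quadratic reciprocity gives (21/49) = (49/21). Reduce: 49 ≡ 7 (mod 21). Now have (7/21).
21 ≡ 1 (mod 4), so quadratic reciprocity gives (7/21) = (21/7). Reduce: 21 ≡ 0 (mod 7). Now have (0/7).
The numerator is now 0 with denominator 7 > 1: the symbol is 0.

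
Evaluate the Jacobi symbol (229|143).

-1

(229|143)
  = (86|143)    [229 ≡ 86 mod 143]
  = (43|143)    [143 ≡ 7 mod 8 ⇒ (2|143) = +1]
  = -(143|43)    [QR: both ≡ 3 mod 4, sign flips]
  = -(14|43)    [143 ≡ 14 mod 43]
  = (7|43)    [43 ≡ 3 mod 8 ⇒ (2|43) = -1]
  = -(43|7)    [QR: both ≡ 3 mod 4, sign flips]
  = -(1|7)    [43 ≡ 1 mod 7]
  = -1    [(1|7) = 1]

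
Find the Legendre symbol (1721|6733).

(1721|6733)
  = (6733|1721)    [QR: 1721 ≡ 1 mod 4, sign kept]
  = (1570|1721)    [6733 ≡ 1570 mod 1721]
  = (785|1721)    [1721 ≡ 1 mod 8 ⇒ (2|1721) = +1]
  = (1721|785)    [QR: 785 ≡ 1 mod 4, sign kept]
  = (151|785)    [1721 ≡ 151 mod 785]
  = (785|151)    [QR: 785 ≡ 1 mod 4, sign kept]
  = (30|151)    [785 ≡ 30 mod 151]
  = (15|151)    [151 ≡ 7 mod 8 ⇒ (2|151) = +1]
  = -(151|15)    [QR: both ≡ 3 mod 4, sign flips]
  = -(1|15)    [151 ≡ 1 mod 15]
  = -1    [(1|15) = 1]

-1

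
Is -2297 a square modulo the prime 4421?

no

Reduce the numerator: -2297 ≡ 2124 (mod 4421), so (-2297/4421) = (2124/4421).
Factor out 2: 2124 = 2^2·531. Since 4421 ≡ 5 (mod 8), (2/4421) = -1, and (2/4421)^2 = +1. Now have (531/4421).
4421 ≡ 1 (mod 4), so quadratic reciprocity gives (531/4421) = (4421/531). Reduce: 4421 ≡ 173 (mod 531). Now have (173/531).
173 ≡ 1 (mod 4), so quadratic reciprocity gives (173/531) = (531/173). Reduce: 531 ≡ 12 (mod 173). Now have (12/173).
Factor out 2: 12 = 2^2·3. Since 173 ≡ 5 (mod 8), (2/173) = -1, and (2/173)^2 = +1. Now have (3/173).
173 ≡ 1 (mod 4), so quadratic reciprocity gives (3/173) = (173/3). Reduce: 173 ≡ 2 (mod 3). Now have (2/3).
Factor out 2: 2 = 2. Since 3 ≡ 3 (mod 8), (2/3) = -1. Now have -(1/3).
(1/3) = 1. Collecting the sign factors: -1.
The Legendre symbol is -1, so x^2 ≡ -2297 (mod 4421) has no solution.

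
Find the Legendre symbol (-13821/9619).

1

(-13821/9619)
  = (5417/9619)    [-13821 ≡ 5417 mod 9619]
  = (9619/5417)    [QR: 5417 ≡ 1 mod 4, sign kept]
  = (4202/5417)    [9619 ≡ 4202 mod 5417]
  = (2101/5417)    [5417 ≡ 1 mod 8 ⇒ (2/5417) = +1]
  = (5417/2101)    [QR: 2101 ≡ 1 mod 4, sign kept]
  = (1215/2101)    [5417 ≡ 1215 mod 2101]
  = (2101/1215)    [QR: 2101 ≡ 1 mod 4, sign kept]
  = (886/1215)    [2101 ≡ 886 mod 1215]
  = (443/1215)    [1215 ≡ 7 mod 8 ⇒ (2/1215) = +1]
  = -(1215/443)    [QR: both ≡ 3 mod 4, sign flips]
  = -(329/443)    [1215 ≡ 329 mod 443]
  = -(443/329)    [QR: 329 ≡ 1 mod 4, sign kept]
  = -(114/329)    [443 ≡ 114 mod 329]
  = -(57/329)    [329 ≡ 1 mod 8 ⇒ (2/329) = +1]
  = -(329/57)    [QR: 57 ≡ 1 mod 4, sign kept]
  = -(44/57)    [329 ≡ 44 mod 57]
  = -(11/57)    [57 ≡ 1 mod 8 ⇒ (2/57)^2 = +1]
  = -(57/11)    [QR: 57 ≡ 1 mod 4, sign kept]
  = -(2/11)    [57 ≡ 2 mod 11]
  = (1/11)    [11 ≡ 3 mod 8 ⇒ (2/11) = -1]
  = 1    [(1/11) = 1]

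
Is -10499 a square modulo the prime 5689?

no

(-10499/5689)
  = (10499/5689)    [5689 ≡ 1 mod 4 ⇒ (-1/5689) = +1]
  = (4810/5689)    [10499 ≡ 4810 mod 5689]
  = (2405/5689)    [5689 ≡ 1 mod 8 ⇒ (2/5689) = +1]
  = (5689/2405)    [QR: 2405 ≡ 1 mod 4, sign kept]
  = (879/2405)    [5689 ≡ 879 mod 2405]
  = (2405/879)    [QR: 2405 ≡ 1 mod 4, sign kept]
  = (647/879)    [2405 ≡ 647 mod 879]
  = -(879/647)    [QR: both ≡ 3 mod 4, sign flips]
  = -(232/647)    [879 ≡ 232 mod 647]
  = -(29/647)    [647 ≡ 7 mod 8 ⇒ (2/647)^3 = +1]
  = -(647/29)    [QR: 29 ≡ 1 mod 4, sign kept]
  = -(9/29)    [647 ≡ 9 mod 29]
  = -(29/9)    [QR: 9 ≡ 1 mod 4, sign kept]
  = -(2/9)    [29 ≡ 2 mod 9]
  = -(1/9)    [9 ≡ 1 mod 8 ⇒ (2/9) = +1]
  = -1    [(1/9) = 1]
The Legendre symbol is -1, so x^2 ≡ -10499 (mod 5689) has no solution.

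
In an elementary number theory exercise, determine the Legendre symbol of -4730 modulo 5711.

Pull out -1: (-4730/5711) = (-1/5711)·(4730/5711). Since 5711 ≡ 3 (mod 4), (-1/5711) = -1. Now have -(4730/5711).
Factor out 2: 4730 = 2·2365. Since 5711 ≡ 7 (mod 8), (2/5711) = +1. Now have -(2365/5711).
2365 ≡ 1 (mod 4), so quadratic reciprocity gives (2365/5711) = (5711/2365). Reduce: 5711 ≡ 981 (mod 2365). Now have -(981/2365).
981 ≡ 1 (mod 4), so quadratic reciprocity gives (981/2365) = (2365/981). Reduce: 2365 ≡ 403 (mod 981). Now have -(403/981).
981 ≡ 1 (mod 4), so quadratic reciprocity gives (403/981) = (981/403). Reduce: 981 ≡ 175 (mod 403). Now have -(175/403).
Both 175 ≡ 3 and 403 ≡ 3 (mod 4), so reciprocity gives (175/403) = -(403/175). Reduce: 403 ≡ 53 (mod 175). Now have (53/175).
53 ≡ 1 (mod 4), so quadratic reciprocity gives (53/175) = (175/53). Reduce: 175 ≡ 16 (mod 53). Now have (16/53).
Factor out 2: 16 = 2^4. Since 53 ≡ 5 (mod 8), (2/53) = -1, and (2/53)^4 = +1. Now have (1/53).
(1/53) = 1. Collecting the sign factors: 1.

1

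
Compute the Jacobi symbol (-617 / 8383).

1

Pull out -1: (-617 / 8383) = (-1 / 8383)·(617 / 8383). Since 8383 ≡ 3 (mod 4), (-1 / 8383) = -1. Now have -(617 / 8383).
617 ≡ 1 (mod 4), so quadratic reciprocity gives (617 / 8383) = (8383 / 617). Reduce: 8383 ≡ 362 (mod 617). Now have -(362 / 617).
Factor out 2: 362 = 2·181. Since 617 ≡ 1 (mod 8), (2 / 617) = +1. Now have -(181 / 617).
181 ≡ 1 (mod 4), so quadratic reciprocity gives (181 / 617) = (617 / 181). Reduce: 617 ≡ 74 (mod 181). Now have -(74 / 181).
Factor out 2: 74 = 2·37. Since 181 ≡ 5 (mod 8), (2 / 181) = -1. Now have (37 / 181).
37 ≡ 1 (mod 4), so quadratic reciprocity gives (37 / 181) = (181 / 37). Reduce: 181 ≡ 33 (mod 37). Now have (33 / 37).
33 ≡ 1 (mod 4), so quadratic reciprocity gives (33 / 37) = (37 / 33). Reduce: 37 ≡ 4 (mod 33). Now have (4 / 33).
Factor out 2: 4 = 2^2. Since 33 ≡ 1 (mod 8), (2 / 33) = +1, and (2 / 33)^2 = +1. Now have (1 / 33).
(1 / 33) = 1. Collecting the sign factors: 1.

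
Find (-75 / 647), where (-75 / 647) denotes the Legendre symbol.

(-75 / 647)
  = -(75 / 647)    [647 ≡ 3 mod 4 ⇒ (-1 / 647) = -1]
  = (647 / 75)    [QR: both ≡ 3 mod 4, sign flips]
  = (47 / 75)    [647 ≡ 47 mod 75]
  = -(75 / 47)    [QR: both ≡ 3 mod 4, sign flips]
  = -(28 / 47)    [75 ≡ 28 mod 47]
  = -(7 / 47)    [47 ≡ 7 mod 8 ⇒ (2 / 47)^2 = +1]
  = (47 / 7)    [QR: both ≡ 3 mod 4, sign flips]
  = (5 / 7)    [47 ≡ 5 mod 7]
  = (7 / 5)    [QR: 5 ≡ 1 mod 4, sign kept]
  = (2 / 5)    [7 ≡ 2 mod 5]
  = -(1 / 5)    [5 ≡ 5 mod 8 ⇒ (2 / 5) = -1]
  = -1    [(1 / 5) = 1]

-1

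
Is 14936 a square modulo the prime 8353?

(14936/8353)
  = (6583/8353)    [14936 ≡ 6583 mod 8353]
  = (8353/6583)    [QR: 8353 ≡ 1 mod 4, sign kept]
  = (1770/6583)    [8353 ≡ 1770 mod 6583]
  = (885/6583)    [6583 ≡ 7 mod 8 ⇒ (2/6583) = +1]
  = (6583/885)    [QR: 885 ≡ 1 mod 4, sign kept]
  = (388/885)    [6583 ≡ 388 mod 885]
  = (97/885)    [885 ≡ 5 mod 8 ⇒ (2/885)^2 = +1]
  = (885/97)    [QR: 97 ≡ 1 mod 4, sign kept]
  = (12/97)    [885 ≡ 12 mod 97]
  = (3/97)    [97 ≡ 1 mod 8 ⇒ (2/97)^2 = +1]
  = (97/3)    [QR: 97 ≡ 1 mod 4, sign kept]
  = (1/3)    [97 ≡ 1 mod 3]
  = 1    [(1/3) = 1]
The Legendre symbol is 1, so x^2 ≡ 14936 (mod 8353) has solution.

yes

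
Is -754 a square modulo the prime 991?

no

(-754/991)
  = -(754/991)    [991 ≡ 3 mod 4 ⇒ (-1/991) = -1]
  = -(377/991)    [991 ≡ 7 mod 8 ⇒ (2/991) = +1]
  = -(991/377)    [QR: 377 ≡ 1 mod 4, sign kept]
  = -(237/377)    [991 ≡ 237 mod 377]
  = -(377/237)    [QR: 237 ≡ 1 mod 4, sign kept]
  = -(140/237)    [377 ≡ 140 mod 237]
  = -(35/237)    [237 ≡ 5 mod 8 ⇒ (2/237)^2 = +1]
  = -(237/35)    [QR: 237 ≡ 1 mod 4, sign kept]
  = -(27/35)    [237 ≡ 27 mod 35]
  = (35/27)    [QR: both ≡ 3 mod 4, sign flips]
  = (8/27)    [35 ≡ 8 mod 27]
  = -(1/27)    [27 ≡ 3 mod 8 ⇒ (2/27)^3 = -1]
  = -1    [(1/27) = 1]
(-754/991) = -1, and 991 is prime, so -754 is not a quadratic residue mod 991.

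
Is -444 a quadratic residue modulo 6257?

no

Reduce the numerator: -444 ≡ 5813 (mod 6257), so (-444/6257) = (5813/6257).
5813 ≡ 1 (mod 4), so quadratic reciprocity gives (5813/6257) = (6257/5813). Reduce: 6257 ≡ 444 (mod 5813). Now have (444/5813).
Factor out 2: 444 = 2^2·111. Since 5813 ≡ 5 (mod 8), (2/5813) = -1, and (2/5813)^2 = +1. Now have (111/5813).
5813 ≡ 1 (mod 4), so quadratic reciprocity gives (111/5813) = (5813/111). Reduce: 5813 ≡ 41 (mod 111). Now have (41/111).
41 ≡ 1 (mod 4), so quadratic reciprocity gives (41/111) = (111/41). Reduce: 111 ≡ 29 (mod 41). Now have (29/41).
29 ≡ 1 (mod 4), so quadratic reciprocity gives (29/41) = (41/29). Reduce: 41 ≡ 12 (mod 29). Now have (12/29).
Factor out 2: 12 = 2^2·3. Since 29 ≡ 5 (mod 8), (2/29) = -1, and (2/29)^2 = +1. Now have (3/29).
29 ≡ 1 (mod 4), so quadratic reciprocity gives (3/29) = (29/3). Reduce: 29 ≡ 2 (mod 3). Now have (2/3).
Factor out 2: 2 = 2. Since 3 ≡ 3 (mod 8), (2/3) = -1. Now have -(1/3).
(1/3) = 1. Collecting the sign factors: -1.
The Legendre symbol is -1, so x^2 ≡ -444 (mod 6257) has no solution.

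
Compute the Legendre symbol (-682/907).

Reduce the numerator: -682 ≡ 225 (mod 907), so (-682/907) = (225/907).
225 ≡ 1 (mod 4), so quadratic reciprocity gives (225/907) = (907/225). Reduce: 907 ≡ 7 (mod 225). Now have (7/225).
225 ≡ 1 (mod 4), so quadratic reciprocity gives (7/225) = (225/7). Reduce: 225 ≡ 1 (mod 7). Now have (1/7).
(1/7) = 1. Collecting the sign factors: 1.

1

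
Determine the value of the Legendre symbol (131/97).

Reduce the numerator: 131 ≡ 34 (mod 97), so (131/97) = (34/97).
Factor out 2: 34 = 2·17. Since 97 ≡ 1 (mod 8), (2/97) = +1. Now have (17/97).
17 ≡ 1 (mod 4), so quadratic reciprocity gives (17/97) = (97/17). Reduce: 97 ≡ 12 (mod 17). Now have (12/17).
Factor out 2: 12 = 2^2·3. Since 17 ≡ 1 (mod 8), (2/17) = +1, and (2/17)^2 = +1. Now have (3/17).
17 ≡ 1 (mod 4), so quadratic reciprocity gives (3/17) = (17/3). Reduce: 17 ≡ 2 (mod 3). Now have (2/3).
Factor out 2: 2 = 2. Since 3 ≡ 3 (mod 8), (2/3) = -1. Now have -(1/3).
(1/3) = 1. Collecting the sign factors: -1.

-1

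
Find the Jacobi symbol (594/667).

Factor out 2: 594 = 2·297. Since 667 ≡ 3 (mod 8), (2/667) = -1. Now have -(297/667).
297 ≡ 1 (mod 4), so quadratic reciprocity gives (297/667) = (667/297). Reduce: 667 ≡ 73 (mod 297). Now have -(73/297).
73 ≡ 1 (mod 4), so quadratic reciprocity gives (73/297) = (297/73). Reduce: 297 ≡ 5 (mod 73). Now have -(5/73).
5 ≡ 1 (mod 4), so quadratic reciprocity gives (5/73) = (73/5). Reduce: 73 ≡ 3 (mod 5). Now have -(3/5).
5 ≡ 1 (mod 4), so quadratic reciprocity gives (3/5) = (5/3). Reduce: 5 ≡ 2 (mod 3). Now have -(2/3).
Factor out 2: 2 = 2. Since 3 ≡ 3 (mod 8), (2/3) = -1. Now have (1/3).
(1/3) = 1. Collecting the sign factors: 1.

1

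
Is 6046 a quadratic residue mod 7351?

yes

(6046/7351)
  = (3023/7351)    [7351 ≡ 7 mod 8 ⇒ (2/7351) = +1]
  = -(7351/3023)    [QR: both ≡ 3 mod 4, sign flips]
  = -(1305/3023)    [7351 ≡ 1305 mod 3023]
  = -(3023/1305)    [QR: 1305 ≡ 1 mod 4, sign kept]
  = -(413/1305)    [3023 ≡ 413 mod 1305]
  = -(1305/413)    [QR: 413 ≡ 1 mod 4, sign kept]
  = -(66/413)    [1305 ≡ 66 mod 413]
  = (33/413)    [413 ≡ 5 mod 8 ⇒ (2/413) = -1]
  = (413/33)    [QR: 33 ≡ 1 mod 4, sign kept]
  = (17/33)    [413 ≡ 17 mod 33]
  = (33/17)    [QR: 17 ≡ 1 mod 4, sign kept]
  = (16/17)    [33 ≡ 16 mod 17]
  = (1/17)    [17 ≡ 1 mod 8 ⇒ (2/17)^4 = +1]
  = 1    [(1/17) = 1]
The Legendre symbol is 1, so x^2 ≡ 6046 (mod 7351) has solution.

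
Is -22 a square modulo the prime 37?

no

Reduce the numerator: -22 ≡ 15 (mod 37), so (-22/37) = (15/37).
37 ≡ 1 (mod 4), so quadratic reciprocity gives (15/37) = (37/15). Reduce: 37 ≡ 7 (mod 15). Now have (7/15).
Both 7 ≡ 3 and 15 ≡ 3 (mod 4), so reciprocity gives (7/15) = -(15/7). Reduce: 15 ≡ 1 (mod 7). Now have -(1/7).
(1/7) = 1. Collecting the sign factors: -1.
(-22/37) = -1, and 37 is prime, so -22 is not a quadratic residue mod 37.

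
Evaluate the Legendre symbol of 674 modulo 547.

1

Reduce the numerator: 674 ≡ 127 (mod 547), so (674 / 547) = (127 / 547).
Both 127 ≡ 3 and 547 ≡ 3 (mod 4), so reciprocity gives (127 / 547) = -(547 / 127). Reduce: 547 ≡ 39 (mod 127). Now have -(39 / 127).
Both 39 ≡ 3 and 127 ≡ 3 (mod 4), so reciprocity gives (39 / 127) = -(127 / 39). Reduce: 127 ≡ 10 (mod 39). Now have (10 / 39).
Factor out 2: 10 = 2·5. Since 39 ≡ 7 (mod 8), (2 / 39) = +1. Now have (5 / 39).
5 ≡ 1 (mod 4), so quadratic reciprocity gives (5 / 39) = (39 / 5). Reduce: 39 ≡ 4 (mod 5). Now have (4 / 5).
Factor out 2: 4 = 2^2. Since 5 ≡ 5 (mod 8), (2 / 5) = -1, and (2 / 5)^2 = +1. Now have (1 / 5).
(1 / 5) = 1. Collecting the sign factors: 1.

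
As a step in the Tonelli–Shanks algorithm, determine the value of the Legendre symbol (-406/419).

Pull out -1: (-406/419) = (-1/419)·(406/419). Since 419 ≡ 3 (mod 4), (-1/419) = -1. Now have -(406/419).
Factor out 2: 406 = 2·203. Since 419 ≡ 3 (mod 8), (2/419) = -1. Now have (203/419).
Both 203 ≡ 3 and 419 ≡ 3 (mod 4), so reciprocity gives (203/419) = -(419/203). Reduce: 419 ≡ 13 (mod 203). Now have -(13/203).
13 ≡ 1 (mod 4), so quadratic reciprocity gives (13/203) = (203/13). Reduce: 203 ≡ 8 (mod 13). Now have -(8/13).
Factor out 2: 8 = 2^3. Since 13 ≡ 5 (mod 8), (2/13) = -1, and (2/13)^3 = -1. Now have (1/13).
(1/13) = 1. Collecting the sign factors: 1.

1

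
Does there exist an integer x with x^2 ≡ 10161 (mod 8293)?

no

(10161|8293)
  = (1868|8293)    [10161 ≡ 1868 mod 8293]
  = (467|8293)    [8293 ≡ 5 mod 8 ⇒ (2|8293)^2 = +1]
  = (8293|467)    [QR: 8293 ≡ 1 mod 4, sign kept]
  = (354|467)    [8293 ≡ 354 mod 467]
  = -(177|467)    [467 ≡ 3 mod 8 ⇒ (2|467) = -1]
  = -(467|177)    [QR: 177 ≡ 1 mod 4, sign kept]
  = -(113|177)    [467 ≡ 113 mod 177]
  = -(177|113)    [QR: 113 ≡ 1 mod 4, sign kept]
  = -(64|113)    [177 ≡ 64 mod 113]
  = -(1|113)    [113 ≡ 1 mod 8 ⇒ (2|113)^6 = +1]
  = -1    [(1|113) = 1]
(10161|8293) = -1, and 8293 is prime, so 10161 is not a quadratic residue mod 8293.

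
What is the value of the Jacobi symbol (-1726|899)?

-1

Pull out -1: (-1726|899) = (-1|899)·(1726|899). Since 899 ≡ 3 (mod 4), (-1|899) = -1. Now have -(1726|899).
Reduce the numerator: 1726 ≡ 827 (mod 899), so (1726|899) = (827|899).
Both 827 ≡ 3 and 899 ≡ 3 (mod 4), so reciprocity gives (827|899) = -(899|827). Reduce: 899 ≡ 72 (mod 827). Now have (72|827).
Factor out 2: 72 = 2^3·9. Since 827 ≡ 3 (mod 8), (2|827) = -1, and (2|827)^3 = -1. Now have -(9|827).
9 ≡ 1 (mod 4), so quadratic reciprocity gives (9|827) = (827|9). Reduce: 827 ≡ 8 (mod 9). Now have -(8|9).
Factor out 2: 8 = 2^3. Since 9 ≡ 1 (mod 8), (2|9) = +1, and (2|9)^3 = +1. Now have -(1|9).
(1|9) = 1. Collecting the sign factors: -1.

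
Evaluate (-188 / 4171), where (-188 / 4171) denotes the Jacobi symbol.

Reduce the numerator: -188 ≡ 3983 (mod 4171), so (-188 / 4171) = (3983 / 4171).
Both 3983 ≡ 3 and 4171 ≡ 3 (mod 4), so reciprocity gives (3983 / 4171) = -(4171 / 3983). Reduce: 4171 ≡ 188 (mod 3983). Now have -(188 / 3983).
Factor out 2: 188 = 2^2·47. Since 3983 ≡ 7 (mod 8), (2 / 3983) = +1, and (2 / 3983)^2 = +1. Now have -(47 / 3983).
Both 47 ≡ 3 and 3983 ≡ 3 (mod 4), so reciprocity gives (47 / 3983) = -(3983 / 47). Reduce: 3983 ≡ 35 (mod 47). Now have (35 / 47).
Both 35 ≡ 3 and 47 ≡ 3 (mod 4), so reciprocity gives (35 / 47) = -(47 / 35). Reduce: 47 ≡ 12 (mod 35). Now have -(12 / 35).
Factor out 2: 12 = 2^2·3. Since 35 ≡ 3 (mod 8), (2 / 35) = -1, and (2 / 35)^2 = +1. Now have -(3 / 35).
Both 3 ≡ 3 and 35 ≡ 3 (mod 4), so reciprocity gives (3 / 35) = -(35 / 3). Reduce: 35 ≡ 2 (mod 3). Now have (2 / 3).
Factor out 2: 2 = 2. Since 3 ≡ 3 (mod 8), (2 / 3) = -1. Now have -(1 / 3).
(1 / 3) = 1. Collecting the sign factors: -1.

-1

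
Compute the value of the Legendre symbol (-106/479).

1

(-106/479)
  = (373/479)    [-106 ≡ 373 mod 479]
  = (479/373)    [QR: 373 ≡ 1 mod 4, sign kept]
  = (106/373)    [479 ≡ 106 mod 373]
  = -(53/373)    [373 ≡ 5 mod 8 ⇒ (2/373) = -1]
  = -(373/53)    [QR: 53 ≡ 1 mod 4, sign kept]
  = -(2/53)    [373 ≡ 2 mod 53]
  = (1/53)    [53 ≡ 5 mod 8 ⇒ (2/53) = -1]
  = 1    [(1/53) = 1]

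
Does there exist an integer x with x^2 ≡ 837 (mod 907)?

yes

837 ≡ 1 (mod 4), so quadratic reciprocity gives (837/907) = (907/837). Reduce: 907 ≡ 70 (mod 837). Now have (70/837).
Factor out 2: 70 = 2·35. Since 837 ≡ 5 (mod 8), (2/837) = -1. Now have -(35/837).
837 ≡ 1 (mod 4), so quadratic reciprocity gives (35/837) = (837/35). Reduce: 837 ≡ 32 (mod 35). Now have -(32/35).
Factor out 2: 32 = 2^5. Since 35 ≡ 3 (mod 8), (2/35) = -1, and (2/35)^5 = -1. Now have (1/35).
(1/35) = 1. Collecting the sign factors: 1.
(837/907) = 1, and 907 is prime, so 837 is a quadratic residue mod 907.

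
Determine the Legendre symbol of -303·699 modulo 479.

By multiplicativity, (-303·699 / 479) = (-303 / 479)·(699 / 479).
First factor (-303 / 479):
(-303 / 479)
  = -(303 / 479)    [479 ≡ 3 mod 4 ⇒ (-1 / 479) = -1]
  = (479 / 303)    [QR: both ≡ 3 mod 4, sign flips]
  = (176 / 303)    [479 ≡ 176 mod 303]
  = (11 / 303)    [303 ≡ 7 mod 8 ⇒ (2 / 303)^4 = +1]
  = -(303 / 11)    [QR: both ≡ 3 mod 4, sign flips]
  = -(6 / 11)    [303 ≡ 6 mod 11]
  = (3 / 11)    [11 ≡ 3 mod 8 ⇒ (2 / 11) = -1]
  = -(11 / 3)    [QR: both ≡ 3 mod 4, sign flips]
  = -(2 / 3)    [11 ≡ 2 mod 3]
  = (1 / 3)    [3 ≡ 3 mod 8 ⇒ (2 / 3) = -1]
  = 1    [(1 / 3) = 1]
Second factor (699 / 479):
(699 / 479)
  = (220 / 479)    [699 ≡ 220 mod 479]
  = (55 / 479)    [479 ≡ 7 mod 8 ⇒ (2 / 479)^2 = +1]
  = -(479 / 55)    [QR: both ≡ 3 mod 4, sign flips]
  = -(39 / 55)    [479 ≡ 39 mod 55]
  = (55 / 39)    [QR: both ≡ 3 mod 4, sign flips]
  = (16 / 39)    [55 ≡ 16 mod 39]
  = (1 / 39)    [39 ≡ 7 mod 8 ⇒ (2 / 39)^4 = +1]
  = 1    [(1 / 39) = 1]
Product: (1)·(1) = 1.

1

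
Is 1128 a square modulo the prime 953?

(1128/953)
  = (175/953)    [1128 ≡ 175 mod 953]
  = (953/175)    [QR: 953 ≡ 1 mod 4, sign kept]
  = (78/175)    [953 ≡ 78 mod 175]
  = (39/175)    [175 ≡ 7 mod 8 ⇒ (2/175) = +1]
  = -(175/39)    [QR: both ≡ 3 mod 4, sign flips]
  = -(19/39)    [175 ≡ 19 mod 39]
  = (39/19)    [QR: both ≡ 3 mod 4, sign flips]
  = (1/19)    [39 ≡ 1 mod 19]
  = 1    [(1/19) = 1]
(1128/953) = 1, and 953 is prime, so 1128 is a quadratic residue mod 953.

yes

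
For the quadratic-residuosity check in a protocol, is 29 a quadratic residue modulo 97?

29 ≡ 1 (mod 4), so quadratic reciprocity gives (29/97) = (97/29). Reduce: 97 ≡ 10 (mod 29). Now have (10/29).
Factor out 2: 10 = 2·5. Since 29 ≡ 5 (mod 8), (2/29) = -1. Now have -(5/29).
5 ≡ 1 (mod 4), so quadratic reciprocity gives (5/29) = (29/5). Reduce: 29 ≡ 4 (mod 5). Now have -(4/5).
Factor out 2: 4 = 2^2. Since 5 ≡ 5 (mod 8), (2/5) = -1, and (2/5)^2 = +1. Now have -(1/5).
(1/5) = 1. Collecting the sign factors: -1.
(29/97) = -1, and 97 is prime, so 29 is not a quadratic residue mod 97.

no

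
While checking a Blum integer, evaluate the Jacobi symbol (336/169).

Reduce the numerator: 336 ≡ 167 (mod 169), so (336/169) = (167/169).
169 ≡ 1 (mod 4), so quadratic reciprocity gives (167/169) = (169/167). Reduce: 169 ≡ 2 (mod 167). Now have (2/167).
Factor out 2: 2 = 2. Since 167 ≡ 7 (mod 8), (2/167) = +1. Now have (1/167).
(1/167) = 1. Collecting the sign factors: 1.

1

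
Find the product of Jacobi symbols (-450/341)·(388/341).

-1

By multiplicativity, (-450·388/341) = (-450/341)·(388/341).
First factor (-450/341):
Pull out -1: (-450/341) = (-1/341)·(450/341). Since 341 ≡ 1 (mod 4), (-1/341) = +1. Now have (450/341).
Reduce the numerator: 450 ≡ 109 (mod 341), so (450/341) = (109/341).
109 ≡ 1 (mod 4), so quadratic reciprocity gives (109/341) = (341/109). Reduce: 341 ≡ 14 (mod 109). Now have (14/109).
Factor out 2: 14 = 2·7. Since 109 ≡ 5 (mod 8), (2/109) = -1. Now have -(7/109).
109 ≡ 1 (mod 4), so quadratic reciprocity gives (7/109) = (109/7). Reduce: 109 ≡ 4 (mod 7). Now have -(4/7).
Factor out 2: 4 = 2^2. Since 7 ≡ 7 (mod 8), (2/7) = +1, and (2/7)^2 = +1. Now have -(1/7).
(1/7) = 1. Collecting the sign factors: -1.
Second factor (388/341):
Reduce the numerator: 388 ≡ 47 (mod 341), so (388/341) = (47/341).
341 ≡ 1 (mod 4), so quadratic reciprocity gives (47/341) = (341/47). Reduce: 341 ≡ 12 (mod 47). Now have (12/47).
Factor out 2: 12 = 2^2·3. Since 47 ≡ 7 (mod 8), (2/47) = +1, and (2/47)^2 = +1. Now have (3/47).
Both 3 ≡ 3 and 47 ≡ 3 (mod 4), so reciprocity gives (3/47) = -(47/3). Reduce: 47 ≡ 2 (mod 3). Now have -(2/3).
Factor out 2: 2 = 2. Since 3 ≡ 3 (mod 8), (2/3) = -1. Now have (1/3).
(1/3) = 1. Collecting the sign factors: 1.
Product: (-1)·(1) = -1.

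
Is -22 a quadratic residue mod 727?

Reduce the numerator: -22 ≡ 705 (mod 727), so (-22/727) = (705/727).
705 ≡ 1 (mod 4), so quadratic reciprocity gives (705/727) = (727/705). Reduce: 727 ≡ 22 (mod 705). Now have (22/705).
Factor out 2: 22 = 2·11. Since 705 ≡ 1 (mod 8), (2/705) = +1. Now have (11/705).
705 ≡ 1 (mod 4), so quadratic reciprocity gives (11/705) = (705/11). Reduce: 705 ≡ 1 (mod 11). Now have (1/11).
(1/11) = 1. Collecting the sign factors: 1.
The Legendre symbol is 1, so x^2 ≡ -22 (mod 727) has solution.

yes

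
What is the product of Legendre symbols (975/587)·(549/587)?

1

By multiplicativity, (975·549/587) = (975/587)·(549/587).
First factor (975/587):
(975/587)
  = (388/587)    [975 ≡ 388 mod 587]
  = (97/587)    [587 ≡ 3 mod 8 ⇒ (2/587)^2 = +1]
  = (587/97)    [QR: 97 ≡ 1 mod 4, sign kept]
  = (5/97)    [587 ≡ 5 mod 97]
  = (97/5)    [QR: 5 ≡ 1 mod 4, sign kept]
  = (2/5)    [97 ≡ 2 mod 5]
  = -(1/5)    [5 ≡ 5 mod 8 ⇒ (2/5) = -1]
  = -1    [(1/5) = 1]
Second factor (549/587):
(549/587)
  = (587/549)    [QR: 549 ≡ 1 mod 4, sign kept]
  = (38/549)    [587 ≡ 38 mod 549]
  = -(19/549)    [549 ≡ 5 mod 8 ⇒ (2/549) = -1]
  = -(549/19)    [QR: 549 ≡ 1 mod 4, sign kept]
  = -(17/19)    [549 ≡ 17 mod 19]
  = -(19/17)    [QR: 17 ≡ 1 mod 4, sign kept]
  = -(2/17)    [19 ≡ 2 mod 17]
  = -(1/17)    [17 ≡ 1 mod 8 ⇒ (2/17) = +1]
  = -1    [(1/17) = 1]
Product: (-1)·(-1) = 1.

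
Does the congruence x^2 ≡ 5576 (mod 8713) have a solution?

yes

(5576|8713)
  = (697|8713)    [8713 ≡ 1 mod 8 ⇒ (2|8713)^3 = +1]
  = (8713|697)    [QR: 697 ≡ 1 mod 4, sign kept]
  = (349|697)    [8713 ≡ 349 mod 697]
  = (697|349)    [QR: 349 ≡ 1 mod 4, sign kept]
  = (348|349)    [697 ≡ 348 mod 349]
  = (87|349)    [349 ≡ 5 mod 8 ⇒ (2|349)^2 = +1]
  = (349|87)    [QR: 349 ≡ 1 mod 4, sign kept]
  = (1|87)    [349 ≡ 1 mod 87]
  = 1    [(1|87) = 1]
(5576|8713) = 1, and 8713 is prime, so 5576 is a quadratic residue mod 8713.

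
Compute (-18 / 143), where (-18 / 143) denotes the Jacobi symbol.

Pull out -1: (-18 / 143) = (-1 / 143)·(18 / 143). Since 143 ≡ 3 (mod 4), (-1 / 143) = -1. Now have -(18 / 143).
Factor out 2: 18 = 2·9. Since 143 ≡ 7 (mod 8), (2 / 143) = +1. Now have -(9 / 143).
9 ≡ 1 (mod 4), so quadratic reciprocity gives (9 / 143) = (143 / 9). Reduce: 143 ≡ 8 (mod 9). Now have -(8 / 9).
Factor out 2: 8 = 2^3. Since 9 ≡ 1 (mod 8), (2 / 9) = +1, and (2 / 9)^3 = +1. Now have -(1 / 9).
(1 / 9) = 1. Collecting the sign factors: -1.

-1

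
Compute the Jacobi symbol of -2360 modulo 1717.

-1

(-2360|1717)
  = (1074|1717)    [-2360 ≡ 1074 mod 1717]
  = -(537|1717)    [1717 ≡ 5 mod 8 ⇒ (2|1717) = -1]
  = -(1717|537)    [QR: 537 ≡ 1 mod 4, sign kept]
  = -(106|537)    [1717 ≡ 106 mod 537]
  = -(53|537)    [537 ≡ 1 mod 8 ⇒ (2|537) = +1]
  = -(537|53)    [QR: 53 ≡ 1 mod 4, sign kept]
  = -(7|53)    [537 ≡ 7 mod 53]
  = -(53|7)    [QR: 53 ≡ 1 mod 4, sign kept]
  = -(4|7)    [53 ≡ 4 mod 7]
  = -(1|7)    [7 ≡ 7 mod 8 ⇒ (2|7)^2 = +1]
  = -1    [(1|7) = 1]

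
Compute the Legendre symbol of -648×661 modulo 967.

By multiplicativity, (-648·661/967) = (-648/967)·(661/967).
First factor (-648/967):
(-648/967)
  = -(648/967)    [967 ≡ 3 mod 4 ⇒ (-1/967) = -1]
  = -(81/967)    [967 ≡ 7 mod 8 ⇒ (2/967)^3 = +1]
  = -(967/81)    [QR: 81 ≡ 1 mod 4, sign kept]
  = -(76/81)    [967 ≡ 76 mod 81]
  = -(19/81)    [81 ≡ 1 mod 8 ⇒ (2/81)^2 = +1]
  = -(81/19)    [QR: 81 ≡ 1 mod 4, sign kept]
  = -(5/19)    [81 ≡ 5 mod 19]
  = -(19/5)    [QR: 5 ≡ 1 mod 4, sign kept]
  = -(4/5)    [19 ≡ 4 mod 5]
  = -(1/5)    [5 ≡ 5 mod 8 ⇒ (2/5)^2 = +1]
  = -1    [(1/5) = 1]
Second factor (661/967):
(661/967)
  = (967/661)    [QR: 661 ≡ 1 mod 4, sign kept]
  = (306/661)    [967 ≡ 306 mod 661]
  = -(153/661)    [661 ≡ 5 mod 8 ⇒ (2/661) = -1]
  = -(661/153)    [QR: 153 ≡ 1 mod 4, sign kept]
  = -(49/153)    [661 ≡ 49 mod 153]
  = -(153/49)    [QR: 49 ≡ 1 mod 4, sign kept]
  = -(6/49)    [153 ≡ 6 mod 49]
  = -(3/49)    [49 ≡ 1 mod 8 ⇒ (2/49) = +1]
  = -(49/3)    [QR: 49 ≡ 1 mod 4, sign kept]
  = -(1/3)    [49 ≡ 1 mod 3]
  = -1    [(1/3) = 1]
Product: (-1)·(-1) = 1.

1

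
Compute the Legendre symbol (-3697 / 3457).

-1

(-3697 / 3457)
  = (3217 / 3457)    [-3697 ≡ 3217 mod 3457]
  = (3457 / 3217)    [QR: 3217 ≡ 1 mod 4, sign kept]
  = (240 / 3217)    [3457 ≡ 240 mod 3217]
  = (15 / 3217)    [3217 ≡ 1 mod 8 ⇒ (2 / 3217)^4 = +1]
  = (3217 / 15)    [QR: 3217 ≡ 1 mod 4, sign kept]
  = (7 / 15)    [3217 ≡ 7 mod 15]
  = -(15 / 7)    [QR: both ≡ 3 mod 4, sign flips]
  = -(1 / 7)    [15 ≡ 1 mod 7]
  = -1    [(1 / 7) = 1]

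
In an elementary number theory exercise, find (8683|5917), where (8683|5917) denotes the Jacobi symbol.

(8683|5917)
  = (2766|5917)    [8683 ≡ 2766 mod 5917]
  = -(1383|5917)    [5917 ≡ 5 mod 8 ⇒ (2|5917) = -1]
  = -(5917|1383)    [QR: 5917 ≡ 1 mod 4, sign kept]
  = -(385|1383)    [5917 ≡ 385 mod 1383]
  = -(1383|385)    [QR: 385 ≡ 1 mod 4, sign kept]
  = -(228|385)    [1383 ≡ 228 mod 385]
  = -(57|385)    [385 ≡ 1 mod 8 ⇒ (2|385)^2 = +1]
  = -(385|57)    [QR: 57 ≡ 1 mod 4, sign kept]
  = -(43|57)    [385 ≡ 43 mod 57]
  = -(57|43)    [QR: 57 ≡ 1 mod 4, sign kept]
  = -(14|43)    [57 ≡ 14 mod 43]
  = (7|43)    [43 ≡ 3 mod 8 ⇒ (2|43) = -1]
  = -(43|7)    [QR: both ≡ 3 mod 4, sign flips]
  = -(1|7)    [43 ≡ 1 mod 7]
  = -1    [(1|7) = 1]

-1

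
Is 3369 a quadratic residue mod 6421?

(3369/6421)
  = (6421/3369)    [QR: 3369 ≡ 1 mod 4, sign kept]
  = (3052/3369)    [6421 ≡ 3052 mod 3369]
  = (763/3369)    [3369 ≡ 1 mod 8 ⇒ (2/3369)^2 = +1]
  = (3369/763)    [QR: 3369 ≡ 1 mod 4, sign kept]
  = (317/763)    [3369 ≡ 317 mod 763]
  = (763/317)    [QR: 317 ≡ 1 mod 4, sign kept]
  = (129/317)    [763 ≡ 129 mod 317]
  = (317/129)    [QR: 129 ≡ 1 mod 4, sign kept]
  = (59/129)    [317 ≡ 59 mod 129]
  = (129/59)    [QR: 129 ≡ 1 mod 4, sign kept]
  = (11/59)    [129 ≡ 11 mod 59]
  = -(59/11)    [QR: both ≡ 3 mod 4, sign flips]
  = -(4/11)    [59 ≡ 4 mod 11]
  = -(1/11)    [11 ≡ 3 mod 8 ⇒ (2/11)^2 = +1]
  = -1    [(1/11) = 1]
(3369/6421) = -1, and 6421 is prime, so 3369 is not a quadratic residue mod 6421.

no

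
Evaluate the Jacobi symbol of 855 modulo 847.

1

(855 / 847)
  = (8 / 847)    [855 ≡ 8 mod 847]
  = (1 / 847)    [847 ≡ 7 mod 8 ⇒ (2 / 847)^3 = +1]
  = 1    [(1 / 847) = 1]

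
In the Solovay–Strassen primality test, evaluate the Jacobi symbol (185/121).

1

Reduce the numerator: 185 ≡ 64 (mod 121), so (185/121) = (64/121).
Factor out 2: 64 = 2^6. Since 121 ≡ 1 (mod 8), (2/121) = +1, and (2/121)^6 = +1. Now have (1/121).
(1/121) = 1. Collecting the sign factors: 1.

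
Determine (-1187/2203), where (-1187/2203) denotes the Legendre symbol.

1

(-1187/2203)
  = (1016/2203)    [-1187 ≡ 1016 mod 2203]
  = -(127/2203)    [2203 ≡ 3 mod 8 ⇒ (2/2203)^3 = -1]
  = (2203/127)    [QR: both ≡ 3 mod 4, sign flips]
  = (44/127)    [2203 ≡ 44 mod 127]
  = (11/127)    [127 ≡ 7 mod 8 ⇒ (2/127)^2 = +1]
  = -(127/11)    [QR: both ≡ 3 mod 4, sign flips]
  = -(6/11)    [127 ≡ 6 mod 11]
  = (3/11)    [11 ≡ 3 mod 8 ⇒ (2/11) = -1]
  = -(11/3)    [QR: both ≡ 3 mod 4, sign flips]
  = -(2/3)    [11 ≡ 2 mod 3]
  = (1/3)    [3 ≡ 3 mod 8 ⇒ (2/3) = -1]
  = 1    [(1/3) = 1]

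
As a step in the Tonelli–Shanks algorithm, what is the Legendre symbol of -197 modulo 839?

(-197|839)
  = -(197|839)    [839 ≡ 3 mod 4 ⇒ (-1|839) = -1]
  = -(839|197)    [QR: 197 ≡ 1 mod 4, sign kept]
  = -(51|197)    [839 ≡ 51 mod 197]
  = -(197|51)    [QR: 197 ≡ 1 mod 4, sign kept]
  = -(44|51)    [197 ≡ 44 mod 51]
  = -(11|51)    [51 ≡ 3 mod 8 ⇒ (2|51)^2 = +1]
  = (51|11)    [QR: both ≡ 3 mod 4, sign flips]
  = (7|11)    [51 ≡ 7 mod 11]
  = -(11|7)    [QR: both ≡ 3 mod 4, sign flips]
  = -(4|7)    [11 ≡ 4 mod 7]
  = -(1|7)    [7 ≡ 7 mod 8 ⇒ (2|7)^2 = +1]
  = -1    [(1|7) = 1]

-1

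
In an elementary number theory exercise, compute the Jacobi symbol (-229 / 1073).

(-229 / 1073)
  = (229 / 1073)    [1073 ≡ 1 mod 4 ⇒ (-1 / 1073) = +1]
  = (1073 / 229)    [QR: 229 ≡ 1 mod 4, sign kept]
  = (157 / 229)    [1073 ≡ 157 mod 229]
  = (229 / 157)    [QR: 157 ≡ 1 mod 4, sign kept]
  = (72 / 157)    [229 ≡ 72 mod 157]
  = -(9 / 157)    [157 ≡ 5 mod 8 ⇒ (2 / 157)^3 = -1]
  = -(157 / 9)    [QR: 9 ≡ 1 mod 4, sign kept]
  = -(4 / 9)    [157 ≡ 4 mod 9]
  = -(1 / 9)    [9 ≡ 1 mod 8 ⇒ (2 / 9)^2 = +1]
  = -1    [(1 / 9) = 1]

-1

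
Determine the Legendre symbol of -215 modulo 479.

1

(-215|479)
  = -(215|479)    [479 ≡ 3 mod 4 ⇒ (-1|479) = -1]
  = (479|215)    [QR: both ≡ 3 mod 4, sign flips]
  = (49|215)    [479 ≡ 49 mod 215]
  = (215|49)    [QR: 49 ≡ 1 mod 4, sign kept]
  = (19|49)    [215 ≡ 19 mod 49]
  = (49|19)    [QR: 49 ≡ 1 mod 4, sign kept]
  = (11|19)    [49 ≡ 11 mod 19]
  = -(19|11)    [QR: both ≡ 3 mod 4, sign flips]
  = -(8|11)    [19 ≡ 8 mod 11]
  = (1|11)    [11 ≡ 3 mod 8 ⇒ (2|11)^3 = -1]
  = 1    [(1|11) = 1]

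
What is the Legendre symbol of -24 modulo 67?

Reduce the numerator: -24 ≡ 43 (mod 67), so (-24/67) = (43/67).
Both 43 ≡ 3 and 67 ≡ 3 (mod 4), so reciprocity gives (43/67) = -(67/43). Reduce: 67 ≡ 24 (mod 43). Now have -(24/43).
Factor out 2: 24 = 2^3·3. Since 43 ≡ 3 (mod 8), (2/43) = -1, and (2/43)^3 = -1. Now have (3/43).
Both 3 ≡ 3 and 43 ≡ 3 (mod 4), so reciprocity gives (3/43) = -(43/3). Reduce: 43 ≡ 1 (mod 3). Now have -(1/3).
(1/3) = 1. Collecting the sign factors: -1.

-1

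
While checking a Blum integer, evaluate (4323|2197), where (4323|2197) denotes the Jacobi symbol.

-1

Reduce the numerator: 4323 ≡ 2126 (mod 2197), so (4323|2197) = (2126|2197).
Factor out 2: 2126 = 2·1063. Since 2197 ≡ 5 (mod 8), (2|2197) = -1. Now have -(1063|2197).
2197 ≡ 1 (mod 4), so quadratic reciprocity gives (1063|2197) = (2197|1063). Reduce: 2197 ≡ 71 (mod 1063). Now have -(71|1063).
Both 71 ≡ 3 and 1063 ≡ 3 (mod 4), so reciprocity gives (71|1063) = -(1063|71). Reduce: 1063 ≡ 69 (mod 71). Now have (69|71).
69 ≡ 1 (mod 4), so quadratic reciprocity gives (69|71) = (71|69). Reduce: 71 ≡ 2 (mod 69). Now have (2|69).
Factor out 2: 2 = 2. Since 69 ≡ 5 (mod 8), (2|69) = -1. Now have -(1|69).
(1|69) = 1. Collecting the sign factors: -1.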